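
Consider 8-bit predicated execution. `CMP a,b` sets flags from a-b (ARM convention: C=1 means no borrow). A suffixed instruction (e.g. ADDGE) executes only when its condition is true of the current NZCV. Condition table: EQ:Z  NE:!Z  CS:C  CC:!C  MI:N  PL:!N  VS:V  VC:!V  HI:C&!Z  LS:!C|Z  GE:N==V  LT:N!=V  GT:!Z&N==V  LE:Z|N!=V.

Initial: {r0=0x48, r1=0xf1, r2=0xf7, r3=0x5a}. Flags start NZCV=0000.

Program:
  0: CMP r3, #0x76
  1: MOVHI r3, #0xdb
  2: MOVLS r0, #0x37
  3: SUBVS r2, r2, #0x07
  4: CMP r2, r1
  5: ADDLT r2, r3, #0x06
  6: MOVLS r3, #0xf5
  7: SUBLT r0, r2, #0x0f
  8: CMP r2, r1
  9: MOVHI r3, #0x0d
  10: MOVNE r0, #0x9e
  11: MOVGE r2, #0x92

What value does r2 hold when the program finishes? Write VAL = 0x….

[0] flags=1000 → (cmp)
[1] flags=1000 HI?F → skip
[2] flags=1000 LS?T → r0=0x37
[3] flags=1000 VS?F → skip
[4] flags=0010 → (cmp)
[5] flags=0010 LT?F → skip
[6] flags=0010 LS?F → skip
[7] flags=0010 LT?F → skip
[8] flags=0010 → (cmp)
[9] flags=0010 HI?T → r3=0x0d
[10] flags=0010 NE?T → r0=0x9e
[11] flags=0010 GE?T → r2=0x92

VAL = 0x92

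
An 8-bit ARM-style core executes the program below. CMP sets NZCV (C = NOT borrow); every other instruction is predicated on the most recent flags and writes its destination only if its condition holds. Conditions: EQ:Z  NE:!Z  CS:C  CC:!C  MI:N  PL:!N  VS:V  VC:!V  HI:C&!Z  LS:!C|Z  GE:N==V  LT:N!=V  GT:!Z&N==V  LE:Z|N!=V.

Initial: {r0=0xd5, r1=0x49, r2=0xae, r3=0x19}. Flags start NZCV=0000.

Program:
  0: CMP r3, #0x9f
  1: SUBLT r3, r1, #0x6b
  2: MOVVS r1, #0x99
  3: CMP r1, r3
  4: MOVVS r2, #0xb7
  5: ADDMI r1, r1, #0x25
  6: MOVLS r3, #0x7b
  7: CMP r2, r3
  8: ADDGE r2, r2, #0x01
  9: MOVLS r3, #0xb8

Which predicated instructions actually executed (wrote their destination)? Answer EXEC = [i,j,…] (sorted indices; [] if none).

0: ✓ CMP  NZCV=0000
1: · SUBLT
2: · MOVVS
3: ✓ CMP  NZCV=0010
4: · MOVVS
5: · ADDMI
6: · MOVLS
7: ✓ CMP  NZCV=1010
8: · ADDGE
9: · MOVLS

EXEC = []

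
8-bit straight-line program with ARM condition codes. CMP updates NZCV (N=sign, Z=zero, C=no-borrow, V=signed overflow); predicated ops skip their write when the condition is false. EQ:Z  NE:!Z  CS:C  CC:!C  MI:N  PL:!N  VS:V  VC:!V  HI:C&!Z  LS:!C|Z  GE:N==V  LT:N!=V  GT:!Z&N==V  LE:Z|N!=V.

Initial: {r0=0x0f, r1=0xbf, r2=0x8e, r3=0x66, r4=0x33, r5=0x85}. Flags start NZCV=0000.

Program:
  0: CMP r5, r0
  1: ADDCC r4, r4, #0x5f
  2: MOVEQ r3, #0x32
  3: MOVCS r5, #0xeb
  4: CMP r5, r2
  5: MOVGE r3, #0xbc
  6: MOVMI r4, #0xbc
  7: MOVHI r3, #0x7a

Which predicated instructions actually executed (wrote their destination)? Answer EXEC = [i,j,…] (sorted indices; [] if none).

EXEC = [3,5,7]

[0] flags=0011 → (cmp)
[1] flags=0011 CC?F → skip
[2] flags=0011 EQ?F → skip
[3] flags=0011 CS?T → r5=0xeb
[4] flags=0010 → (cmp)
[5] flags=0010 GE?T → r3=0xbc
[6] flags=0010 MI?F → skip
[7] flags=0010 HI?T → r3=0x7a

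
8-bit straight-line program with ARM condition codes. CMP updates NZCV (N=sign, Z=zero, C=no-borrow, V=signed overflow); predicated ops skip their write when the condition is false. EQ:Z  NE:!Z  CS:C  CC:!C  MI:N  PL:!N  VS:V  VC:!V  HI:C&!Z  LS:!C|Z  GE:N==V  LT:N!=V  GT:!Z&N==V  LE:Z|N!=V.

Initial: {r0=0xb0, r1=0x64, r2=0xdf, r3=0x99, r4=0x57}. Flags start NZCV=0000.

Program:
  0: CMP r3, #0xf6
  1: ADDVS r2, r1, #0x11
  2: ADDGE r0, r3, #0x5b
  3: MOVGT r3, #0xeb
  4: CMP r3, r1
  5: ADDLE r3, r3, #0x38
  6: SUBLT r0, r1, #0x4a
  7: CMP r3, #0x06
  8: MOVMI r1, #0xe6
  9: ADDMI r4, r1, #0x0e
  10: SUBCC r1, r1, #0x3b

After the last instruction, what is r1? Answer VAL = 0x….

VAL = 0xe6

0: ✓ CMP  NZCV=1000
1: · ADDVS
2: · ADDGE
3: · MOVGT
4: ✓ CMP  NZCV=0011
5: ✓ ADDLE  r3←0xd1
6: ✓ SUBLT  r0←0x1a
7: ✓ CMP  NZCV=1010
8: ✓ MOVMI  r1←0xe6
9: ✓ ADDMI  r4←0xf4
10: · SUBCC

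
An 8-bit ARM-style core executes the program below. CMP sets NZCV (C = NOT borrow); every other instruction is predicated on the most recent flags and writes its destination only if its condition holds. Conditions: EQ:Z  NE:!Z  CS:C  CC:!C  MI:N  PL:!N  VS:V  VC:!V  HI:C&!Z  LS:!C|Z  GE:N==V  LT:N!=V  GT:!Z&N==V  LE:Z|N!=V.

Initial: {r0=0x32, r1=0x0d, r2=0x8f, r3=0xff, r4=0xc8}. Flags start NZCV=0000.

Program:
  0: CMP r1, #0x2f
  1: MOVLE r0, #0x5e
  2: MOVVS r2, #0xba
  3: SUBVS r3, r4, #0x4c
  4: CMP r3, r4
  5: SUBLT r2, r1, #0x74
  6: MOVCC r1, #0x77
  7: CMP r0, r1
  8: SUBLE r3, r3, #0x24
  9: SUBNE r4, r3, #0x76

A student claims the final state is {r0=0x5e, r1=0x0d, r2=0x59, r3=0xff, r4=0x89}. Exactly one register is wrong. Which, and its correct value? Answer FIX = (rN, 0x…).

FIX = (r2, 0x8f)

0: ✓ CMP  NZCV=1000
1: ✓ MOVLE  r0←0x5e
2: · MOVVS
3: · SUBVS
4: ✓ CMP  NZCV=0010
5: · SUBLT
6: · MOVCC
7: ✓ CMP  NZCV=0010
8: · SUBLE
9: ✓ SUBNE  r4←0x89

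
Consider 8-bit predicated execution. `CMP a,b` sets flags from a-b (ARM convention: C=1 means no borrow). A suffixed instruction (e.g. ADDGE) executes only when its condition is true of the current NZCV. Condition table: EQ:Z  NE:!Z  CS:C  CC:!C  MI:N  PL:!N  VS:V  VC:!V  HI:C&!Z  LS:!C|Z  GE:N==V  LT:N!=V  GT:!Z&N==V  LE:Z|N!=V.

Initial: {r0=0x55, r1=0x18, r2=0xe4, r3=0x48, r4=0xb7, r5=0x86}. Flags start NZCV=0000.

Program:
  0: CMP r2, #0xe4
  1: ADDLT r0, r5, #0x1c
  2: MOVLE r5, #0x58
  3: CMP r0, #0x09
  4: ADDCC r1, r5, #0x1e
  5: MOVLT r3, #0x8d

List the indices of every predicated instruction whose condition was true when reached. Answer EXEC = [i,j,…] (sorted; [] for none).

0: ✓ CMP  NZCV=0110
1: · ADDLT
2: ✓ MOVLE  r5←0x58
3: ✓ CMP  NZCV=0010
4: · ADDCC
5: · MOVLT

EXEC = [2]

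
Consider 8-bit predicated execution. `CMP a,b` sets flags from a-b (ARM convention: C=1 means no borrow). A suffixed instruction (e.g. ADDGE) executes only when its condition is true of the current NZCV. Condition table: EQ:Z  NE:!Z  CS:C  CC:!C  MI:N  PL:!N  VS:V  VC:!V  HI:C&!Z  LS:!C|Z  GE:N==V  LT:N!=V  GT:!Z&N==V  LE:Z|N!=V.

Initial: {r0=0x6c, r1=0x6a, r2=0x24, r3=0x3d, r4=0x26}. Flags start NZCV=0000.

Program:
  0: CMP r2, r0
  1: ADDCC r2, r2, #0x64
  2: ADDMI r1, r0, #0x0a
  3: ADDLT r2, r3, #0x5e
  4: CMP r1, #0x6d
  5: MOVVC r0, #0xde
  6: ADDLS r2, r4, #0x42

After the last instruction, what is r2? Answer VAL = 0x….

[0] flags=1000 → (cmp)
[1] flags=1000 CC?T → r2=0x88
[2] flags=1000 MI?T → r1=0x76
[3] flags=1000 LT?T → r2=0x9b
[4] flags=0010 → (cmp)
[5] flags=0010 VC?T → r0=0xde
[6] flags=0010 LS?F → skip

VAL = 0x9b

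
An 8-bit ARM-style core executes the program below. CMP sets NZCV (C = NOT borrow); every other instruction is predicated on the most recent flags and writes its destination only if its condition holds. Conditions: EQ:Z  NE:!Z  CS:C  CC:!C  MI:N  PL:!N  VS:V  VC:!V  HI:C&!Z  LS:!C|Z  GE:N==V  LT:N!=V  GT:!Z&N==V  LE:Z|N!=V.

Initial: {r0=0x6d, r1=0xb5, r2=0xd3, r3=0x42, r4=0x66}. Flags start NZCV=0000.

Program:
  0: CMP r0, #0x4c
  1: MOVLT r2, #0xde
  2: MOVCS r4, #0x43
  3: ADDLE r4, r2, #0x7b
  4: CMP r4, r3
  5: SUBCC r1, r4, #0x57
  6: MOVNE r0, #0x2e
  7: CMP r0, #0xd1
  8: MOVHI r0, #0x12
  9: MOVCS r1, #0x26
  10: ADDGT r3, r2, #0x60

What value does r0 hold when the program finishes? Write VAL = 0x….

VAL = 0x2e

[0] flags=0010 → (cmp)
[1] flags=0010 LT?F → skip
[2] flags=0010 CS?T → r4=0x43
[3] flags=0010 LE?F → skip
[4] flags=0010 → (cmp)
[5] flags=0010 CC?F → skip
[6] flags=0010 NE?T → r0=0x2e
[7] flags=0000 → (cmp)
[8] flags=0000 HI?F → skip
[9] flags=0000 CS?F → skip
[10] flags=0000 GT?T → r3=0x33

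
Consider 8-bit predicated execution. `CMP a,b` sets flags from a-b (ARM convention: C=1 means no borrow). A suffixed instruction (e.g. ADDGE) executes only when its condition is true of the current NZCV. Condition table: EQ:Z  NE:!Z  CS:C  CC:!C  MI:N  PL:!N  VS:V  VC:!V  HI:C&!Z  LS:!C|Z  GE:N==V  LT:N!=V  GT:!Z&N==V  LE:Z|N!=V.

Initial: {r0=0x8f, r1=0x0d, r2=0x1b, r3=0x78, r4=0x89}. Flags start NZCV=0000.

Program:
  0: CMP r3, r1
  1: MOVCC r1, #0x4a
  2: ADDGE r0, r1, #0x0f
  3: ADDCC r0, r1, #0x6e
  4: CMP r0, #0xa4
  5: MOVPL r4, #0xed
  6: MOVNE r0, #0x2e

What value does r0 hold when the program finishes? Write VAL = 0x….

VAL = 0x2e

0: ✓ CMP  NZCV=0010
1: · MOVCC
2: ✓ ADDGE  r0←0x1c
3: · ADDCC
4: ✓ CMP  NZCV=0000
5: ✓ MOVPL  r4←0xed
6: ✓ MOVNE  r0←0x2e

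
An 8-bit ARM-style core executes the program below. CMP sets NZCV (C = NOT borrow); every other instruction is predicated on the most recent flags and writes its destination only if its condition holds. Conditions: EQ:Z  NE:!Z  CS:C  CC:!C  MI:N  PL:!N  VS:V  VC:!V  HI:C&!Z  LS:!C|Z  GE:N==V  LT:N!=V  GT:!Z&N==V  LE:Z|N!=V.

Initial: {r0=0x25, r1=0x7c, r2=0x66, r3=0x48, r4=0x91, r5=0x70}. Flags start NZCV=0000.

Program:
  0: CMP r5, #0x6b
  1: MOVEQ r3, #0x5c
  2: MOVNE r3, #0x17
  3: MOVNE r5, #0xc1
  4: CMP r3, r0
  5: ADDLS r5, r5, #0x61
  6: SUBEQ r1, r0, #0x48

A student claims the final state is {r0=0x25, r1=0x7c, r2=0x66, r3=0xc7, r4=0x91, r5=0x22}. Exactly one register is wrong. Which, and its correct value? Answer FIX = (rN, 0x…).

[0] flags=0010 → (cmp)
[1] flags=0010 EQ?F → skip
[2] flags=0010 NE?T → r3=0x17
[3] flags=0010 NE?T → r5=0xc1
[4] flags=1000 → (cmp)
[5] flags=1000 LS?T → r5=0x22
[6] flags=1000 EQ?F → skip

FIX = (r3, 0x17)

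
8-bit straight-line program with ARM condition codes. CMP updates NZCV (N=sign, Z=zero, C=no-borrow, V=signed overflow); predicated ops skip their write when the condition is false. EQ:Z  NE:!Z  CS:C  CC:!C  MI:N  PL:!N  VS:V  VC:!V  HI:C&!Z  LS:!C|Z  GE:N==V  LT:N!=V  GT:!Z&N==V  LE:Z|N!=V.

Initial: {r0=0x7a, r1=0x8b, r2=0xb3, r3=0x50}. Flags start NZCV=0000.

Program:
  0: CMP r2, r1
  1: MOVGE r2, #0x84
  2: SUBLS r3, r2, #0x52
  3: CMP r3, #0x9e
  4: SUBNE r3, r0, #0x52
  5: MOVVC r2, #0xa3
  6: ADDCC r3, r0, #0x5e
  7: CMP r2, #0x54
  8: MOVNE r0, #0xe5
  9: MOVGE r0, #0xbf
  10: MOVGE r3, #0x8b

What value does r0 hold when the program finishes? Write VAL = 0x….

VAL = 0xe5

[0] flags=0010 → (cmp)
[1] flags=0010 GE?T → r2=0x84
[2] flags=0010 LS?F → skip
[3] flags=1001 → (cmp)
[4] flags=1001 NE?T → r3=0x28
[5] flags=1001 VC?F → skip
[6] flags=1001 CC?T → r3=0xd8
[7] flags=0011 → (cmp)
[8] flags=0011 NE?T → r0=0xe5
[9] flags=0011 GE?F → skip
[10] flags=0011 GE?F → skip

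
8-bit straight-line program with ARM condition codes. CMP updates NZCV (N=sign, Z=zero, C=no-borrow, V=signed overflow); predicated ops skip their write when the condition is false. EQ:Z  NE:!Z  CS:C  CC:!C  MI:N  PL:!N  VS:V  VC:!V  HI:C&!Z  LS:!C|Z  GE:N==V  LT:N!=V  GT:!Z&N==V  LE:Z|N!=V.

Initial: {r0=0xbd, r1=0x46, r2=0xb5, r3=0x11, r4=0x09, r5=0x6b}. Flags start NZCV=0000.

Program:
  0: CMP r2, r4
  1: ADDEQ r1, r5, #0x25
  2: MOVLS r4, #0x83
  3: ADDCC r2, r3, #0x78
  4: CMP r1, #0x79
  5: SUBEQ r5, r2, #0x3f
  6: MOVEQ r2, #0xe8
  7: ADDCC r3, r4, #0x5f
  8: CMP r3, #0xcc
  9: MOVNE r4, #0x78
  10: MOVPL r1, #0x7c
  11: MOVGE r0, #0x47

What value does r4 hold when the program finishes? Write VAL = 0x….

VAL = 0x78

[0] flags=1010 → (cmp)
[1] flags=1010 EQ?F → skip
[2] flags=1010 LS?F → skip
[3] flags=1010 CC?F → skip
[4] flags=1000 → (cmp)
[5] flags=1000 EQ?F → skip
[6] flags=1000 EQ?F → skip
[7] flags=1000 CC?T → r3=0x68
[8] flags=1001 → (cmp)
[9] flags=1001 NE?T → r4=0x78
[10] flags=1001 PL?F → skip
[11] flags=1001 GE?T → r0=0x47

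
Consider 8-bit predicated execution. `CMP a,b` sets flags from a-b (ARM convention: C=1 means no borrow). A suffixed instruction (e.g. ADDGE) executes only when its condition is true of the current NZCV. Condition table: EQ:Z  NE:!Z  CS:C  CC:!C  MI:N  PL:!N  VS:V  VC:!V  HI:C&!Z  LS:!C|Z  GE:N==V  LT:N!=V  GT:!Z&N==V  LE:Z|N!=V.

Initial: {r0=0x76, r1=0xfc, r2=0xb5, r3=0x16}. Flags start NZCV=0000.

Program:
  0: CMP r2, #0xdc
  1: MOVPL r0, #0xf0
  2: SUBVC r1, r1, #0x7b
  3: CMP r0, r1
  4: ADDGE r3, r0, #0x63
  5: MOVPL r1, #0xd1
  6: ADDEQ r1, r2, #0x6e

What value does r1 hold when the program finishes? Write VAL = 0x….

VAL = 0x81

0: ✓ CMP  NZCV=1000
1: · MOVPL
2: ✓ SUBVC  r1←0x81
3: ✓ CMP  NZCV=1001
4: ✓ ADDGE  r3←0xd9
5: · MOVPL
6: · ADDEQ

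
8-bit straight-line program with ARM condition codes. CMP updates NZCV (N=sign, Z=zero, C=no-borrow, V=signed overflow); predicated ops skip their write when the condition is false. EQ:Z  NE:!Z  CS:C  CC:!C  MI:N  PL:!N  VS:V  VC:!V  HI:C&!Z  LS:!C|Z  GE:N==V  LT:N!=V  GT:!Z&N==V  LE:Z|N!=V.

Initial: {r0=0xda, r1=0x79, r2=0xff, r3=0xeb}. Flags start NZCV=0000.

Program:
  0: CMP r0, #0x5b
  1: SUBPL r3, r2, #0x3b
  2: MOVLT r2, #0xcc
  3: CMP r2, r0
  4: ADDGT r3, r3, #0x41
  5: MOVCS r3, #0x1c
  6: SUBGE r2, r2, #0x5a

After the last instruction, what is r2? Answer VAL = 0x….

0: ✓ CMP  NZCV=0011
1: ✓ SUBPL  r3←0xc4
2: ✓ MOVLT  r2←0xcc
3: ✓ CMP  NZCV=1000
4: · ADDGT
5: · MOVCS
6: · SUBGE

VAL = 0xcc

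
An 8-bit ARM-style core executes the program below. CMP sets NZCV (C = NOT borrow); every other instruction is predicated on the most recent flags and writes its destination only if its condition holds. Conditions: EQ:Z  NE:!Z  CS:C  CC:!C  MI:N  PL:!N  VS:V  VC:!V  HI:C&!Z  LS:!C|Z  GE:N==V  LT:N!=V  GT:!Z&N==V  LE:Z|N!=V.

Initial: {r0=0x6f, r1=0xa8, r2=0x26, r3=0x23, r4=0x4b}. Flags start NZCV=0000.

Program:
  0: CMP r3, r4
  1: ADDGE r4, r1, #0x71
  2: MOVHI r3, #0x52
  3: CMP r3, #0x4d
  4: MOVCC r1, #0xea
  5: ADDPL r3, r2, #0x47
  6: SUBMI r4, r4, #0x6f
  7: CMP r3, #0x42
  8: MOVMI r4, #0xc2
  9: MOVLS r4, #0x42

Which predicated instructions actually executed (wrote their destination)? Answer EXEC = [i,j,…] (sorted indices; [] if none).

EXEC = [4,6,8,9]

[0] flags=1000 → (cmp)
[1] flags=1000 GE?F → skip
[2] flags=1000 HI?F → skip
[3] flags=1000 → (cmp)
[4] flags=1000 CC?T → r1=0xea
[5] flags=1000 PL?F → skip
[6] flags=1000 MI?T → r4=0xdc
[7] flags=1000 → (cmp)
[8] flags=1000 MI?T → r4=0xc2
[9] flags=1000 LS?T → r4=0x42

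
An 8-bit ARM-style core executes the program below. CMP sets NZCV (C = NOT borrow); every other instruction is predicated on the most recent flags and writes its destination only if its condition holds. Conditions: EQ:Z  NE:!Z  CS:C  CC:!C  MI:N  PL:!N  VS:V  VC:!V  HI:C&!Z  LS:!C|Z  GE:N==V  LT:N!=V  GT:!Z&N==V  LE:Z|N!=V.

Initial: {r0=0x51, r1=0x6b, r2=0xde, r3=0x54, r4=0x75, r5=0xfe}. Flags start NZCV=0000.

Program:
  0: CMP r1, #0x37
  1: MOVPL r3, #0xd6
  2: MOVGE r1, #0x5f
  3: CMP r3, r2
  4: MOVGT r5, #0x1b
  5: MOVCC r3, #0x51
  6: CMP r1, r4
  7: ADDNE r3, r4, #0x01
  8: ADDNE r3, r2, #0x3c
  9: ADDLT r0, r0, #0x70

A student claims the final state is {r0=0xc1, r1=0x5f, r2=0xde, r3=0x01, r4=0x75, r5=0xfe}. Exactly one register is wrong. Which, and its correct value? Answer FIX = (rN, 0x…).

FIX = (r3, 0x1a)

0: ✓ CMP  NZCV=0010
1: ✓ MOVPL  r3←0xd6
2: ✓ MOVGE  r1←0x5f
3: ✓ CMP  NZCV=1000
4: · MOVGT
5: ✓ MOVCC  r3←0x51
6: ✓ CMP  NZCV=1000
7: ✓ ADDNE  r3←0x76
8: ✓ ADDNE  r3←0x1a
9: ✓ ADDLT  r0←0xc1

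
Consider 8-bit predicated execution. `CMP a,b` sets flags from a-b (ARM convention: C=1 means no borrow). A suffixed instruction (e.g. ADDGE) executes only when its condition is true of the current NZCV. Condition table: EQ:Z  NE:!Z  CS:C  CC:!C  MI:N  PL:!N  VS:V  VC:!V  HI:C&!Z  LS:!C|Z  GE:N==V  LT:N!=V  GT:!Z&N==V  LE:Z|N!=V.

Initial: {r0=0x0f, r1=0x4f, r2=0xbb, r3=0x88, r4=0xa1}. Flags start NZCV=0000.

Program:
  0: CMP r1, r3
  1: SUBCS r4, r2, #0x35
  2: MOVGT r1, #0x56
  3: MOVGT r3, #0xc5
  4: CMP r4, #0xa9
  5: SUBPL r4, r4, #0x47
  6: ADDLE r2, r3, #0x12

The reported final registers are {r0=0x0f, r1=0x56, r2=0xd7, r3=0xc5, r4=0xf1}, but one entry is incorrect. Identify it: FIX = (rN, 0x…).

0: ✓ CMP  NZCV=1001
1: · SUBCS
2: ✓ MOVGT  r1←0x56
3: ✓ MOVGT  r3←0xc5
4: ✓ CMP  NZCV=1000
5: · SUBPL
6: ✓ ADDLE  r2←0xd7

FIX = (r4, 0xa1)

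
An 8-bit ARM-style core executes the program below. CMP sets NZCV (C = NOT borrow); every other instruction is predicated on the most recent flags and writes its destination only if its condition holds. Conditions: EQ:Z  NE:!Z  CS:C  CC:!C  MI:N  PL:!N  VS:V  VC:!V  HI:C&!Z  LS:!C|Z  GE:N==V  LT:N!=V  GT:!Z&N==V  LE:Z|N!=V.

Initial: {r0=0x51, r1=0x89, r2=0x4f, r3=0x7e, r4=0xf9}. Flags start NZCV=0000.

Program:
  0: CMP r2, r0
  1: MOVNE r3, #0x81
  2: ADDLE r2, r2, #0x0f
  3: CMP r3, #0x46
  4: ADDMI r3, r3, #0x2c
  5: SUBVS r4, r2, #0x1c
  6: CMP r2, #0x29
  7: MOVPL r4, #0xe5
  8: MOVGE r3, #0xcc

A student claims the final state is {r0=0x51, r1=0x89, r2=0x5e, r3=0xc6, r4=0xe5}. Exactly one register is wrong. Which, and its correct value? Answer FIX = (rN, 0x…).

FIX = (r3, 0xcc)

[0] flags=1000 → (cmp)
[1] flags=1000 NE?T → r3=0x81
[2] flags=1000 LE?T → r2=0x5e
[3] flags=0011 → (cmp)
[4] flags=0011 MI?F → skip
[5] flags=0011 VS?T → r4=0x42
[6] flags=0010 → (cmp)
[7] flags=0010 PL?T → r4=0xe5
[8] flags=0010 GE?T → r3=0xcc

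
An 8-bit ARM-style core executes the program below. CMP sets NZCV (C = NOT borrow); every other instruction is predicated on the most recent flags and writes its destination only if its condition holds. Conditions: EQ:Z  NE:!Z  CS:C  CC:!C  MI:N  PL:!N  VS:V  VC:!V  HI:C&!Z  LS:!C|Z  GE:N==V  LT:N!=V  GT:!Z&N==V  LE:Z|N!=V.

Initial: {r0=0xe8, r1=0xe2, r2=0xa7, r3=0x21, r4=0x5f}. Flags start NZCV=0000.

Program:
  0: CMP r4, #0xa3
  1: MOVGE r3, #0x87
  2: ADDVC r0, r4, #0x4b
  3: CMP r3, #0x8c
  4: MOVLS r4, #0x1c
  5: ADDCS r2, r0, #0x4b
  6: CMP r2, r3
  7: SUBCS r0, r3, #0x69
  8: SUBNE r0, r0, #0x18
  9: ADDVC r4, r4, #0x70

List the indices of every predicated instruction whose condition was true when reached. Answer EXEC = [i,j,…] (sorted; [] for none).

[0] flags=1001 → (cmp)
[1] flags=1001 GE?T → r3=0x87
[2] flags=1001 VC?F → skip
[3] flags=1000 → (cmp)
[4] flags=1000 LS?T → r4=0x1c
[5] flags=1000 CS?F → skip
[6] flags=0010 → (cmp)
[7] flags=0010 CS?T → r0=0x1e
[8] flags=0010 NE?T → r0=0x06
[9] flags=0010 VC?T → r4=0x8c

EXEC = [1,4,7,8,9]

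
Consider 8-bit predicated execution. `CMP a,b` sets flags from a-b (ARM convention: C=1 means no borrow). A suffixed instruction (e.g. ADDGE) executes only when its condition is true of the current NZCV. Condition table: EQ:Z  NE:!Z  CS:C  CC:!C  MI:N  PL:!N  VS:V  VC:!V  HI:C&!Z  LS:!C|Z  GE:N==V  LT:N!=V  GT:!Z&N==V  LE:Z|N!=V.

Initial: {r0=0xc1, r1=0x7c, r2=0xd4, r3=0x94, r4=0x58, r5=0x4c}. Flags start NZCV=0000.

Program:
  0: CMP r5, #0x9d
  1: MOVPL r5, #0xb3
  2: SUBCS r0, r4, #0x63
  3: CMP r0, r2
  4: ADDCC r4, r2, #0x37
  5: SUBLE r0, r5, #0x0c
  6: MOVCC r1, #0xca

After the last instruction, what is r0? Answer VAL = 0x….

[0] flags=1001 → (cmp)
[1] flags=1001 PL?F → skip
[2] flags=1001 CS?F → skip
[3] flags=1000 → (cmp)
[4] flags=1000 CC?T → r4=0x0b
[5] flags=1000 LE?T → r0=0x40
[6] flags=1000 CC?T → r1=0xca

VAL = 0x40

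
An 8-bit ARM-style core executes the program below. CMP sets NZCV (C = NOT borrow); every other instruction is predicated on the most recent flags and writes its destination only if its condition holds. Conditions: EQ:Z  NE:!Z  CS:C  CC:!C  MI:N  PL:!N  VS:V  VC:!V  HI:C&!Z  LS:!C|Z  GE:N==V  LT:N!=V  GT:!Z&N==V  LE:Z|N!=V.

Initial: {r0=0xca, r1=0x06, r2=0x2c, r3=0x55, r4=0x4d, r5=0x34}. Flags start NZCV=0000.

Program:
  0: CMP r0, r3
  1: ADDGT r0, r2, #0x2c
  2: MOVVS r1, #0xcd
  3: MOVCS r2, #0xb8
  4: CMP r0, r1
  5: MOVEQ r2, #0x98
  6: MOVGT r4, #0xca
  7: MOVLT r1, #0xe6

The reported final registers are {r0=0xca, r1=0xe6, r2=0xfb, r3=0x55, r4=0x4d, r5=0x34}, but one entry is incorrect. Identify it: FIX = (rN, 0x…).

[0] flags=0011 → (cmp)
[1] flags=0011 GT?F → skip
[2] flags=0011 VS?T → r1=0xcd
[3] flags=0011 CS?T → r2=0xb8
[4] flags=1000 → (cmp)
[5] flags=1000 EQ?F → skip
[6] flags=1000 GT?F → skip
[7] flags=1000 LT?T → r1=0xe6

FIX = (r2, 0xb8)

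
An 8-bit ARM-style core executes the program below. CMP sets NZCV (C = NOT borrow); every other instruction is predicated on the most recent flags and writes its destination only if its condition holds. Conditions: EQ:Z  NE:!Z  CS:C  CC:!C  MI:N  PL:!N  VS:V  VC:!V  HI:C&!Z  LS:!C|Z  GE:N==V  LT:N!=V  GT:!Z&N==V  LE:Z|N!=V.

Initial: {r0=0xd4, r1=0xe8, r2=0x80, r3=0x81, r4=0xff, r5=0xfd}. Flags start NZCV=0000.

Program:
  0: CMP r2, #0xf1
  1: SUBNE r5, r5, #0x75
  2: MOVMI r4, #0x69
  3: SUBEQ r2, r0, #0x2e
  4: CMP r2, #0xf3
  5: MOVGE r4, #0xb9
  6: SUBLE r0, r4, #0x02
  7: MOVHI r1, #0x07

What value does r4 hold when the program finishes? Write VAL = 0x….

0: ✓ CMP  NZCV=1000
1: ✓ SUBNE  r5←0x88
2: ✓ MOVMI  r4←0x69
3: · SUBEQ
4: ✓ CMP  NZCV=1000
5: · MOVGE
6: ✓ SUBLE  r0←0x67
7: · MOVHI

VAL = 0x69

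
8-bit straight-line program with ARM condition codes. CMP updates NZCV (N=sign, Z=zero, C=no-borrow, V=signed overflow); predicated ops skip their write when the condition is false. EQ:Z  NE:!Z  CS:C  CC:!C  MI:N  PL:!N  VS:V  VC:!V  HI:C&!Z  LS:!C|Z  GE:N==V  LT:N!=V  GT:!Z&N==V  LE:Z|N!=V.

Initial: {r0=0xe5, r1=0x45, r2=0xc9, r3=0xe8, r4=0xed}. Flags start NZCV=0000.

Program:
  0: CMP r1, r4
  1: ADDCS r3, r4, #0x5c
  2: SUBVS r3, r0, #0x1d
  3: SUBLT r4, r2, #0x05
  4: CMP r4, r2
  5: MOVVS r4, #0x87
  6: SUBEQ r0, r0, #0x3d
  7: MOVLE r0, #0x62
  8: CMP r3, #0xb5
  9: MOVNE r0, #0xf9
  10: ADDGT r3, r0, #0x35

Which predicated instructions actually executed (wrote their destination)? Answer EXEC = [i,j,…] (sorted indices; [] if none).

0: ✓ CMP  NZCV=0000
1: · ADDCS
2: · SUBVS
3: · SUBLT
4: ✓ CMP  NZCV=0010
5: · MOVVS
6: · SUBEQ
7: · MOVLE
8: ✓ CMP  NZCV=0010
9: ✓ MOVNE  r0←0xf9
10: ✓ ADDGT  r3←0x2e

EXEC = [9,10]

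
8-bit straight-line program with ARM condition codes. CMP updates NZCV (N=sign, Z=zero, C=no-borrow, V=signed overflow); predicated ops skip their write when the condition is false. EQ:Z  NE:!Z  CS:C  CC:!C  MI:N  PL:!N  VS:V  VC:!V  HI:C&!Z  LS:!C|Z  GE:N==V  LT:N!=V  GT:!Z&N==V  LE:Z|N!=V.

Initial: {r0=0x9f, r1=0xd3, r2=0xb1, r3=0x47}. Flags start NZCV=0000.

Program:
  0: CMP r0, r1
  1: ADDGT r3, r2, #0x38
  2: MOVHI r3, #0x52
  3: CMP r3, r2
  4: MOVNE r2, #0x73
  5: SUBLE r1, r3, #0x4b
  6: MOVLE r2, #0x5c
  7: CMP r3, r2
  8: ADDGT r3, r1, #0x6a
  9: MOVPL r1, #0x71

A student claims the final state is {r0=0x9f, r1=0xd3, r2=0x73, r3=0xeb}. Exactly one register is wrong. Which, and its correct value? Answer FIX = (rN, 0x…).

FIX = (r3, 0x47)

[0] flags=1000 → (cmp)
[1] flags=1000 GT?F → skip
[2] flags=1000 HI?F → skip
[3] flags=1001 → (cmp)
[4] flags=1001 NE?T → r2=0x73
[5] flags=1001 LE?F → skip
[6] flags=1001 LE?F → skip
[7] flags=1000 → (cmp)
[8] flags=1000 GT?F → skip
[9] flags=1000 PL?F → skip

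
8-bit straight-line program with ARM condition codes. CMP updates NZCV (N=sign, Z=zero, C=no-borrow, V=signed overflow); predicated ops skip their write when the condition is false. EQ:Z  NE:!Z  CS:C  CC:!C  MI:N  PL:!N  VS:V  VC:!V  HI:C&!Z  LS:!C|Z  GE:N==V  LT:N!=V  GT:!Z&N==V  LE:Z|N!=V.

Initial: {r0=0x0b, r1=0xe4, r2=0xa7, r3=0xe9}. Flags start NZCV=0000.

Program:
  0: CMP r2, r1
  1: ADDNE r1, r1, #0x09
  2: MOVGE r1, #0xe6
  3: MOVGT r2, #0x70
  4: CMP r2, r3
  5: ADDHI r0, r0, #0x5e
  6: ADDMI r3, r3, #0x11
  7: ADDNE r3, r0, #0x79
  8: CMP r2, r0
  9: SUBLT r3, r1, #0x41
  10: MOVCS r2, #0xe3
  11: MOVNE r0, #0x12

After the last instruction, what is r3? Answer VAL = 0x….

VAL = 0xac

[0] flags=1000 → (cmp)
[1] flags=1000 NE?T → r1=0xed
[2] flags=1000 GE?F → skip
[3] flags=1000 GT?F → skip
[4] flags=1000 → (cmp)
[5] flags=1000 HI?F → skip
[6] flags=1000 MI?T → r3=0xfa
[7] flags=1000 NE?T → r3=0x84
[8] flags=1010 → (cmp)
[9] flags=1010 LT?T → r3=0xac
[10] flags=1010 CS?T → r2=0xe3
[11] flags=1010 NE?T → r0=0x12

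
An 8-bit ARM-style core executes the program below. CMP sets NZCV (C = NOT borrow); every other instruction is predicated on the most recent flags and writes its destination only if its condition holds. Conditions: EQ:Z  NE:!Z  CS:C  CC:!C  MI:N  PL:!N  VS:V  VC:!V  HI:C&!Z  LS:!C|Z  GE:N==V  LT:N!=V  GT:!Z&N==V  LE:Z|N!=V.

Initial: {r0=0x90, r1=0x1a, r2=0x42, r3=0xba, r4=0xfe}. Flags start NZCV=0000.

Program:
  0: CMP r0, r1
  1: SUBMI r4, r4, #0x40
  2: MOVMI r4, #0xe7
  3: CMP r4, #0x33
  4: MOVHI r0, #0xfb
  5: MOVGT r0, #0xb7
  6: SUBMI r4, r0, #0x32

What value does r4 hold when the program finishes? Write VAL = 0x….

[0] flags=0011 → (cmp)
[1] flags=0011 MI?F → skip
[2] flags=0011 MI?F → skip
[3] flags=1010 → (cmp)
[4] flags=1010 HI?T → r0=0xfb
[5] flags=1010 GT?F → skip
[6] flags=1010 MI?T → r4=0xc9

VAL = 0xc9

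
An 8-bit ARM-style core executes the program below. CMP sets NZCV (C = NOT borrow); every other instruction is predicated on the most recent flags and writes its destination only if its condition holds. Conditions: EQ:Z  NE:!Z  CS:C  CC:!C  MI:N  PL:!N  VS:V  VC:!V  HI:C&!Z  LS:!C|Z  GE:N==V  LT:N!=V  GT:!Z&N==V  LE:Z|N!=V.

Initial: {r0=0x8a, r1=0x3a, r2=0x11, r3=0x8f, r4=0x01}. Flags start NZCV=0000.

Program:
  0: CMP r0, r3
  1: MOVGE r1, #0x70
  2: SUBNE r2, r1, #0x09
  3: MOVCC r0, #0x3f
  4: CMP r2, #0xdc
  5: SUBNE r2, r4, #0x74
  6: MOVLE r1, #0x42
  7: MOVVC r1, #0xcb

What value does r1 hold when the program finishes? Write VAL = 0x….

VAL = 0xcb

0: ✓ CMP  NZCV=1000
1: · MOVGE
2: ✓ SUBNE  r2←0x31
3: ✓ MOVCC  r0←0x3f
4: ✓ CMP  NZCV=0000
5: ✓ SUBNE  r2←0x8d
6: · MOVLE
7: ✓ MOVVC  r1←0xcb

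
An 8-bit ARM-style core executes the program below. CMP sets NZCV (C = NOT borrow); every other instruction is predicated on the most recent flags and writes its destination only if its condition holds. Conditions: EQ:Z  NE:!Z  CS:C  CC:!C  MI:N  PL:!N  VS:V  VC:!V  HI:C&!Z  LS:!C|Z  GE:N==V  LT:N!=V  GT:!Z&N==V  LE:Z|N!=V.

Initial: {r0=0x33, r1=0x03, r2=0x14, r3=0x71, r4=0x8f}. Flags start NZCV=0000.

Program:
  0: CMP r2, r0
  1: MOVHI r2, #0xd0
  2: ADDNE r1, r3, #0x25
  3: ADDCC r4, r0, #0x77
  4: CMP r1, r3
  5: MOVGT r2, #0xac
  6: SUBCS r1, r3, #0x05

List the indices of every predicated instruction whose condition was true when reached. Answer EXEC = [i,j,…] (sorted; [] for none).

[0] flags=1000 → (cmp)
[1] flags=1000 HI?F → skip
[2] flags=1000 NE?T → r1=0x96
[3] flags=1000 CC?T → r4=0xaa
[4] flags=0011 → (cmp)
[5] flags=0011 GT?F → skip
[6] flags=0011 CS?T → r1=0x6c

EXEC = [2,3,6]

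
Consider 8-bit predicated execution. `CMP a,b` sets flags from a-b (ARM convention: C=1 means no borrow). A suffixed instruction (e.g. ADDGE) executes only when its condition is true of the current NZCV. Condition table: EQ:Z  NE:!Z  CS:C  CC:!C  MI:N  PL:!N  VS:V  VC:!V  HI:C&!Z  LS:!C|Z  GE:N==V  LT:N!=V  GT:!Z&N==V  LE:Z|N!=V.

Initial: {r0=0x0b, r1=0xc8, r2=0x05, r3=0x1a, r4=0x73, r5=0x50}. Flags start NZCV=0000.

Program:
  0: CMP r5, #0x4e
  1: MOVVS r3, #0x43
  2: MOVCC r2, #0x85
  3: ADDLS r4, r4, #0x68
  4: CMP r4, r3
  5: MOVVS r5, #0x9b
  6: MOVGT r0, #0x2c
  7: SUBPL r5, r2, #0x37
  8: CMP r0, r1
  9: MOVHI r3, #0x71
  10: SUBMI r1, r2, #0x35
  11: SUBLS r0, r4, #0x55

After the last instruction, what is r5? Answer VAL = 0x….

[0] flags=0010 → (cmp)
[1] flags=0010 VS?F → skip
[2] flags=0010 CC?F → skip
[3] flags=0010 LS?F → skip
[4] flags=0010 → (cmp)
[5] flags=0010 VS?F → skip
[6] flags=0010 GT?T → r0=0x2c
[7] flags=0010 PL?T → r5=0xce
[8] flags=0000 → (cmp)
[9] flags=0000 HI?F → skip
[10] flags=0000 MI?F → skip
[11] flags=0000 LS?T → r0=0x1e

VAL = 0xce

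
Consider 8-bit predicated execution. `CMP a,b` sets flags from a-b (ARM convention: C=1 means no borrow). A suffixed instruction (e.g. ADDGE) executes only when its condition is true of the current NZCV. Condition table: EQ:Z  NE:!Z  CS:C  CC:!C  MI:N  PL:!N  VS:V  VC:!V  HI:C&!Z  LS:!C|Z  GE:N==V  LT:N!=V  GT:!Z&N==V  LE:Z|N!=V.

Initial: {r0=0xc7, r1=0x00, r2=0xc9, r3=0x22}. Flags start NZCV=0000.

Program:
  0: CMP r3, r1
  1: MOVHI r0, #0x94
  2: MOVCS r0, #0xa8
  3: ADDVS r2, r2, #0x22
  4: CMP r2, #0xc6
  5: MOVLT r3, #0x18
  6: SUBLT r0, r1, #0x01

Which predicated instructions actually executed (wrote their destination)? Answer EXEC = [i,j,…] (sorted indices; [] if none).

0: ✓ CMP  NZCV=0010
1: ✓ MOVHI  r0←0x94
2: ✓ MOVCS  r0←0xa8
3: · ADDVS
4: ✓ CMP  NZCV=0010
5: · MOVLT
6: · SUBLT

EXEC = [1,2]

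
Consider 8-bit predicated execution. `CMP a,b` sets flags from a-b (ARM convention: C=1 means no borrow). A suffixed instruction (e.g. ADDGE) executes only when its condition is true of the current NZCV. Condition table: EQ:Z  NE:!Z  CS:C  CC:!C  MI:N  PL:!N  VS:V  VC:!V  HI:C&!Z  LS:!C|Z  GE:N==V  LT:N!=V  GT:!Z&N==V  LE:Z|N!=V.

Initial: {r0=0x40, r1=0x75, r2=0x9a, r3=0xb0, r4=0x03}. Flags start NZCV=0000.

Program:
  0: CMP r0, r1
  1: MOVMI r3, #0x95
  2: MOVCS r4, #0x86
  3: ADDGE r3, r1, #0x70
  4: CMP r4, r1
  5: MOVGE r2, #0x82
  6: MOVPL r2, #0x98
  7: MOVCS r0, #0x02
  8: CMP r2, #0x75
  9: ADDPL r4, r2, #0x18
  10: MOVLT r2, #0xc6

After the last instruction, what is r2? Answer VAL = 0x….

VAL = 0xc6

[0] flags=1000 → (cmp)
[1] flags=1000 MI?T → r3=0x95
[2] flags=1000 CS?F → skip
[3] flags=1000 GE?F → skip
[4] flags=1000 → (cmp)
[5] flags=1000 GE?F → skip
[6] flags=1000 PL?F → skip
[7] flags=1000 CS?F → skip
[8] flags=0011 → (cmp)
[9] flags=0011 PL?T → r4=0xb2
[10] flags=0011 LT?T → r2=0xc6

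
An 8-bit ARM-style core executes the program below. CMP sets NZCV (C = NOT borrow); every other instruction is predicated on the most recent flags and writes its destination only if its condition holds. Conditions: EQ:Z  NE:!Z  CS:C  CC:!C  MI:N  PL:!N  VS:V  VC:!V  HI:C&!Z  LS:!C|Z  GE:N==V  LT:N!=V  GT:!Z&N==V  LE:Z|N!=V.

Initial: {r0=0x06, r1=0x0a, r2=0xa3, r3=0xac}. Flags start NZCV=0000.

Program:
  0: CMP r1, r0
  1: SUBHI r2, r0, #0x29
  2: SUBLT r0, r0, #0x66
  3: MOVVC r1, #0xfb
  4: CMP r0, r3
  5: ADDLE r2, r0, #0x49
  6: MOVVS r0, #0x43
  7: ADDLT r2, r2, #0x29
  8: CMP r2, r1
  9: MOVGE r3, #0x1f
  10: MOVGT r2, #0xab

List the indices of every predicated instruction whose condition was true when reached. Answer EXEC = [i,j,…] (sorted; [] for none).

0: ✓ CMP  NZCV=0010
1: ✓ SUBHI  r2←0xdd
2: · SUBLT
3: ✓ MOVVC  r1←0xfb
4: ✓ CMP  NZCV=0000
5: · ADDLE
6: · MOVVS
7: · ADDLT
8: ✓ CMP  NZCV=1000
9: · MOVGE
10: · MOVGT

EXEC = [1,3]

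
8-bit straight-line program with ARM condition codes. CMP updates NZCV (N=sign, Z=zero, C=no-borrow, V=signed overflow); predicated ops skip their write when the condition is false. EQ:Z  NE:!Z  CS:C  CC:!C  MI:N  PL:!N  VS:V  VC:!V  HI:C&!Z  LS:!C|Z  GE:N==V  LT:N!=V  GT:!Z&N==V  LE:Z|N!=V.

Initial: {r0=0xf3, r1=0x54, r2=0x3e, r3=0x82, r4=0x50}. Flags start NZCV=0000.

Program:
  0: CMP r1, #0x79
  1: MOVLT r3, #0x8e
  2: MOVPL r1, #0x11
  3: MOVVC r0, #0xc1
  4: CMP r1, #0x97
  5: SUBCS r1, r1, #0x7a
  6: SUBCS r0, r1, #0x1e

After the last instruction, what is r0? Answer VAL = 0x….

VAL = 0xc1

[0] flags=1000 → (cmp)
[1] flags=1000 LT?T → r3=0x8e
[2] flags=1000 PL?F → skip
[3] flags=1000 VC?T → r0=0xc1
[4] flags=1001 → (cmp)
[5] flags=1001 CS?F → skip
[6] flags=1001 CS?F → skip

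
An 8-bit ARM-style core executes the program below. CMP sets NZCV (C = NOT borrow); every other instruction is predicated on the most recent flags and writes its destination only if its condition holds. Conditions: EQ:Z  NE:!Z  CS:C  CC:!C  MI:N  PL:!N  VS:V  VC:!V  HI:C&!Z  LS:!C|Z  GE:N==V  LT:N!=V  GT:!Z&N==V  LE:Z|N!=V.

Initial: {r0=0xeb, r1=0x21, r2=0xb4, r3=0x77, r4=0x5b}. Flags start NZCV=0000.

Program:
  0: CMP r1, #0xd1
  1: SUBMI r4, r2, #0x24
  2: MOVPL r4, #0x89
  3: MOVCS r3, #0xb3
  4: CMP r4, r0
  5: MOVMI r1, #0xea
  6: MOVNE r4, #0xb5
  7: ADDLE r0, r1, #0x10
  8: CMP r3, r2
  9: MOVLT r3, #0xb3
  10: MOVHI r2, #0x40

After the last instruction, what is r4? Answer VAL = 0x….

VAL = 0xb5

[0] flags=0000 → (cmp)
[1] flags=0000 MI?F → skip
[2] flags=0000 PL?T → r4=0x89
[3] flags=0000 CS?F → skip
[4] flags=1000 → (cmp)
[5] flags=1000 MI?T → r1=0xea
[6] flags=1000 NE?T → r4=0xb5
[7] flags=1000 LE?T → r0=0xfa
[8] flags=1001 → (cmp)
[9] flags=1001 LT?F → skip
[10] flags=1001 HI?F → skip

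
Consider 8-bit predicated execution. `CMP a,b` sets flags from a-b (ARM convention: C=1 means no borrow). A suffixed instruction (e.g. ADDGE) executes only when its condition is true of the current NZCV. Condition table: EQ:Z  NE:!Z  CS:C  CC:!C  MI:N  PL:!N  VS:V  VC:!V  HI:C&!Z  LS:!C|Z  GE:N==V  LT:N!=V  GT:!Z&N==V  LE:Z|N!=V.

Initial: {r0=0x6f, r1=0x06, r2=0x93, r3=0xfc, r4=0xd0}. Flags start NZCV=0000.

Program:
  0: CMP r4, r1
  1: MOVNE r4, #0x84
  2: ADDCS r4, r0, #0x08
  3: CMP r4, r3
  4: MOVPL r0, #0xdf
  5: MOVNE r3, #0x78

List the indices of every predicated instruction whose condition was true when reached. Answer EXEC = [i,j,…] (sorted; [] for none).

EXEC = [1,2,4,5]

[0] flags=1010 → (cmp)
[1] flags=1010 NE?T → r4=0x84
[2] flags=1010 CS?T → r4=0x77
[3] flags=0000 → (cmp)
[4] flags=0000 PL?T → r0=0xdf
[5] flags=0000 NE?T → r3=0x78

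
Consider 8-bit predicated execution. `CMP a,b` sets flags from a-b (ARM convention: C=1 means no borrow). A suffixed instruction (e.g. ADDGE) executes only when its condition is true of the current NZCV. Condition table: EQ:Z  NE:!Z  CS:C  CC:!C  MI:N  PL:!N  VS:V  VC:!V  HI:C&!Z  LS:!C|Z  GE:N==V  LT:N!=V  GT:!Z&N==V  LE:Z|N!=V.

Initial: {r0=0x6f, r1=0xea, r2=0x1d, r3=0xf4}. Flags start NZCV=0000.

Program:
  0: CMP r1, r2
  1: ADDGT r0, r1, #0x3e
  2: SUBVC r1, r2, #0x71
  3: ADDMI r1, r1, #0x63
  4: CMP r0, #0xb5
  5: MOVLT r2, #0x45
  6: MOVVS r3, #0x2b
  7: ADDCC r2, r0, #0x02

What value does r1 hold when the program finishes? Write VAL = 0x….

0: ✓ CMP  NZCV=1010
1: · ADDGT
2: ✓ SUBVC  r1←0xac
3: ✓ ADDMI  r1←0x0f
4: ✓ CMP  NZCV=1001
5: · MOVLT
6: ✓ MOVVS  r3←0x2b
7: ✓ ADDCC  r2←0x71

VAL = 0x0f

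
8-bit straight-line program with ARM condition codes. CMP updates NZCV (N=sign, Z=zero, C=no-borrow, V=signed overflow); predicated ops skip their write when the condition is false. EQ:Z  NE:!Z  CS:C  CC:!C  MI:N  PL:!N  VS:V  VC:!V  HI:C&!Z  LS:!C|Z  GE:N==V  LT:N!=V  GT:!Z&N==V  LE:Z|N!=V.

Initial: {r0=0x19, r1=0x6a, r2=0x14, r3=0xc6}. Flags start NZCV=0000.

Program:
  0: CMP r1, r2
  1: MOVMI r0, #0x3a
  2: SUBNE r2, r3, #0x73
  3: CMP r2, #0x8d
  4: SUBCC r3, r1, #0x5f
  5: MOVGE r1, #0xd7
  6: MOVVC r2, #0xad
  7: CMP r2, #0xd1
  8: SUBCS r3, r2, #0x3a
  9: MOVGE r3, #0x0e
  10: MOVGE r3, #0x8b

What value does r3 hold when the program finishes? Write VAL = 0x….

VAL = 0x8b

0: ✓ CMP  NZCV=0010
1: · MOVMI
2: ✓ SUBNE  r2←0x53
3: ✓ CMP  NZCV=1001
4: ✓ SUBCC  r3←0x0b
5: ✓ MOVGE  r1←0xd7
6: · MOVVC
7: ✓ CMP  NZCV=1001
8: · SUBCS
9: ✓ MOVGE  r3←0x0e
10: ✓ MOVGE  r3←0x8b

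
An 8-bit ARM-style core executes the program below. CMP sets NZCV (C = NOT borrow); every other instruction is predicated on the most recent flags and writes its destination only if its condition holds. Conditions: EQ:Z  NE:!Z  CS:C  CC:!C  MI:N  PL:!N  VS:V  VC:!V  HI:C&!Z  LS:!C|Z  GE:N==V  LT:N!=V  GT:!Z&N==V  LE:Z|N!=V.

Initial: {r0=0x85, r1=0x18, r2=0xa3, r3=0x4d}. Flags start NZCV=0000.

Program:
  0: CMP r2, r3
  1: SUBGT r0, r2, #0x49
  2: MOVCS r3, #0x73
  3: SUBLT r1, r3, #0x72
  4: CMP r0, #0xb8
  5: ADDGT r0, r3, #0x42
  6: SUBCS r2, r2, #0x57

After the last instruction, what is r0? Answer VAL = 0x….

VAL = 0x85

0: ✓ CMP  NZCV=0011
1: · SUBGT
2: ✓ MOVCS  r3←0x73
3: ✓ SUBLT  r1←0x01
4: ✓ CMP  NZCV=1000
5: · ADDGT
6: · SUBCS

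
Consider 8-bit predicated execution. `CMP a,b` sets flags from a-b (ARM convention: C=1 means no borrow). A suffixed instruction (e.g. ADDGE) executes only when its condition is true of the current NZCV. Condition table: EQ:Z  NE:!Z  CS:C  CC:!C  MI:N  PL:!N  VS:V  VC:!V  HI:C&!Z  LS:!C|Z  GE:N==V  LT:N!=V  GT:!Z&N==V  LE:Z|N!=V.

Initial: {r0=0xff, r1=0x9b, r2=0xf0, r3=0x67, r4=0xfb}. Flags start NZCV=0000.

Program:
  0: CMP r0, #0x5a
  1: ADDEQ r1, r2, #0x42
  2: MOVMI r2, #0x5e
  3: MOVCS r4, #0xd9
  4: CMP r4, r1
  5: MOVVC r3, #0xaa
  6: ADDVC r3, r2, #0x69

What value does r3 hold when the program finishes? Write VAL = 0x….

VAL = 0xc7

[0] flags=1010 → (cmp)
[1] flags=1010 EQ?F → skip
[2] flags=1010 MI?T → r2=0x5e
[3] flags=1010 CS?T → r4=0xd9
[4] flags=0010 → (cmp)
[5] flags=0010 VC?T → r3=0xaa
[6] flags=0010 VC?T → r3=0xc7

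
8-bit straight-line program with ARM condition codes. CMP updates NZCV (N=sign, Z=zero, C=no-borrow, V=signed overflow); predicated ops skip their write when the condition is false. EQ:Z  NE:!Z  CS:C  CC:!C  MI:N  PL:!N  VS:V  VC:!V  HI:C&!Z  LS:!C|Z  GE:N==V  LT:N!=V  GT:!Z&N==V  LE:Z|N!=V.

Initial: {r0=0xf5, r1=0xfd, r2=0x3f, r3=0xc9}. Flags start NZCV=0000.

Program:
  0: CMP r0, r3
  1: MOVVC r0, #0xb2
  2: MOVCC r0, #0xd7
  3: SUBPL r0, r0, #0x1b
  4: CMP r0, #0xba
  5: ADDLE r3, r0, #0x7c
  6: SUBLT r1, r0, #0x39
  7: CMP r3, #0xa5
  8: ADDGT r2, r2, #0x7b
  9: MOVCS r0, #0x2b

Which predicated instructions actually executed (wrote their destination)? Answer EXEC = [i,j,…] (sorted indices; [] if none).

[0] flags=0010 → (cmp)
[1] flags=0010 VC?T → r0=0xb2
[2] flags=0010 CC?F → skip
[3] flags=0010 PL?T → r0=0x97
[4] flags=1000 → (cmp)
[5] flags=1000 LE?T → r3=0x13
[6] flags=1000 LT?T → r1=0x5e
[7] flags=0000 → (cmp)
[8] flags=0000 GT?T → r2=0xba
[9] flags=0000 CS?F → skip

EXEC = [1,3,5,6,8]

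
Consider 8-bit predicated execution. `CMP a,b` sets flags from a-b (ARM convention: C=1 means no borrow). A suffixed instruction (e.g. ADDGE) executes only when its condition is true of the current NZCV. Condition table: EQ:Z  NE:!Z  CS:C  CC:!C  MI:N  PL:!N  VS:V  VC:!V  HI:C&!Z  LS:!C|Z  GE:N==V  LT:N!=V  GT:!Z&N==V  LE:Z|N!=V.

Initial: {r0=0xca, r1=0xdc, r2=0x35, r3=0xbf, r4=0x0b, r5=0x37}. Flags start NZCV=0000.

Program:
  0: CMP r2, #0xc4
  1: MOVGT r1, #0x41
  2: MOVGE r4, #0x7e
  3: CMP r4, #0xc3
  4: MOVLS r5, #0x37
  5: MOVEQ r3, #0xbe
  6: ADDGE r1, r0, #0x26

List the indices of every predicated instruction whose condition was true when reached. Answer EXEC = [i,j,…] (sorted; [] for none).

EXEC = [1,2,4,6]

0: ✓ CMP  NZCV=0000
1: ✓ MOVGT  r1←0x41
2: ✓ MOVGE  r4←0x7e
3: ✓ CMP  NZCV=1001
4: ✓ MOVLS  r5←0x37
5: · MOVEQ
6: ✓ ADDGE  r1←0xf0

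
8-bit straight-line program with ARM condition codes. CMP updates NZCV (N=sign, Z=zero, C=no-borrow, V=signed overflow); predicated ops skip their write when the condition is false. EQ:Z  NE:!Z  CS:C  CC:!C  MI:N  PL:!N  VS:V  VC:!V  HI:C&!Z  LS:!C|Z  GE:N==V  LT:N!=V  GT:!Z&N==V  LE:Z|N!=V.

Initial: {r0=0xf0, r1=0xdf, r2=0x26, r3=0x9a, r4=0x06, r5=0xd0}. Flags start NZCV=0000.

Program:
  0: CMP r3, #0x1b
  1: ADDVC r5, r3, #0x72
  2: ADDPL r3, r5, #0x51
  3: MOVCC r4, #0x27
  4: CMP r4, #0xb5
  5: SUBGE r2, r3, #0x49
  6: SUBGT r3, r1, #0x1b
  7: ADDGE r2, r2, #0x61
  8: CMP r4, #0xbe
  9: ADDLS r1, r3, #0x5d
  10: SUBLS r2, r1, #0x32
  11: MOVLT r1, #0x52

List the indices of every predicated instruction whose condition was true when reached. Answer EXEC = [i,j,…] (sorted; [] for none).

EXEC = [2,5,6,7,9,10]

0: ✓ CMP  NZCV=0011
1: · ADDVC
2: ✓ ADDPL  r3←0x21
3: · MOVCC
4: ✓ CMP  NZCV=0000
5: ✓ SUBGE  r2←0xd8
6: ✓ SUBGT  r3←0xc4
7: ✓ ADDGE  r2←0x39
8: ✓ CMP  NZCV=0000
9: ✓ ADDLS  r1←0x21
10: ✓ SUBLS  r2←0xef
11: · MOVLT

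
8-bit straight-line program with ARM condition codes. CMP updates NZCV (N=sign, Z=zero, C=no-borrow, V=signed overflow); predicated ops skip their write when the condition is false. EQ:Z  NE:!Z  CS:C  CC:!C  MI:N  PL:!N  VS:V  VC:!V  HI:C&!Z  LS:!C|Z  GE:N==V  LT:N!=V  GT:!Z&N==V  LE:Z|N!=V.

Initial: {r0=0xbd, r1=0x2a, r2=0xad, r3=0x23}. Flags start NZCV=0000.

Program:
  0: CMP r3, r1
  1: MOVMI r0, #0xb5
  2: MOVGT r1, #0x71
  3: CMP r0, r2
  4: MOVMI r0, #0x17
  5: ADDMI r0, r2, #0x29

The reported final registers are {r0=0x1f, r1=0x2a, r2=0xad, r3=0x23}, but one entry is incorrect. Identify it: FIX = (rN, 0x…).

0: ✓ CMP  NZCV=1000
1: ✓ MOVMI  r0←0xb5
2: · MOVGT
3: ✓ CMP  NZCV=0010
4: · MOVMI
5: · ADDMI

FIX = (r0, 0xb5)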